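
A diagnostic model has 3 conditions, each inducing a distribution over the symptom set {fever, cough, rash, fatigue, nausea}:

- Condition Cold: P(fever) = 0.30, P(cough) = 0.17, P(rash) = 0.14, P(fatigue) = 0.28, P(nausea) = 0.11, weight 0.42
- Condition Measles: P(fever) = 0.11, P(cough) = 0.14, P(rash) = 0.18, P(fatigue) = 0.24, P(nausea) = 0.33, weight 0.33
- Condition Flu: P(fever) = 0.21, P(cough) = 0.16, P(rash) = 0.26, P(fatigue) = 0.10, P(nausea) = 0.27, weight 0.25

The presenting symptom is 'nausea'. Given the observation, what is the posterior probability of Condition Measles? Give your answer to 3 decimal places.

Posterior ∝ prior × likelihood, so P(k | x) ∝ w_k f_k(x); normalise over all components.
Component likelihoods at x = 'nausea':
  f_Cold = 0.11
  f_Measles = 0.33
  f_Flu = 0.27
Unnormalised posteriors:
  w_Cold·f_Cold = 0.42 × 0.11 = 0.0462
  w_Measles·f_Measles = 0.33 × 0.33 = 0.1089
  w_Flu·f_Flu = 0.25 × 0.27 = 0.0675
Normaliser: 0.0462 + 0.1089 + 0.0675 = 0.2226
So the posterior for Condition Measles is 0.1089 / 0.2226 ≈ 0.489.

0.489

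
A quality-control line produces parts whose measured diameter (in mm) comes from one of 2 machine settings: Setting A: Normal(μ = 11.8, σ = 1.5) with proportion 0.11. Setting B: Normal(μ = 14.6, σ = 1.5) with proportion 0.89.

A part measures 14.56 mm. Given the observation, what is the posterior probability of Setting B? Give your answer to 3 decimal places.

The responsibility of component k is P(Z=k) f_k(x) divided by Σ_j P(Z=j) f_j(x).
Evaluate each component's likelihood at the observed value:
  L_A = (1/(1.5·√(2π)))·exp(−(14.56−11.8)²/(2·1.5²)) = 0.265962·exp(-1.69280) = 0.0489379
  L_B = (1/(1.5·√(2π)))·exp(−(14.56−14.6)²/(2·1.5²)) = 0.265962·exp(-0.00036) = 0.265867
Weight by the priors:
  P(Z=A)·L_A = 0.11 × 0.0489379 = 0.00538317
  P(Z=B)·L_B = 0.89 × 0.265867 = 0.236622
Normaliser: 0.00538317 + 0.236622 = 0.242005
Responsibility of Setting B: 0.236622 / 0.242005 ≈ 0.978

0.978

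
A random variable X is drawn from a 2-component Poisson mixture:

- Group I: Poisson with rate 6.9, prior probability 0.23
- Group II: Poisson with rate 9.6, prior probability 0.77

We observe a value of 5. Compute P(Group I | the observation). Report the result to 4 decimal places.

0.4602

Apply Bayes' rule: the posterior for each component is proportional to its prior times its likelihood at x.
Poisson probabilities:
  p_I = e^(−6.9)·6.9^5/5! = 0.131351
  p_II = e^(−9.6)·9.6^5/5! = 0.0460201
Weight by the priors:
  w_I·p_I = 0.23 × 0.131351 = 0.0302107
  w_II·p_II = 0.77 × 0.0460201 = 0.0354355
Sum: 0.0302107 + 0.0354355 = 0.0656462
So the posterior for Group I is 0.0302107 / 0.0656462 ≈ 0.4602.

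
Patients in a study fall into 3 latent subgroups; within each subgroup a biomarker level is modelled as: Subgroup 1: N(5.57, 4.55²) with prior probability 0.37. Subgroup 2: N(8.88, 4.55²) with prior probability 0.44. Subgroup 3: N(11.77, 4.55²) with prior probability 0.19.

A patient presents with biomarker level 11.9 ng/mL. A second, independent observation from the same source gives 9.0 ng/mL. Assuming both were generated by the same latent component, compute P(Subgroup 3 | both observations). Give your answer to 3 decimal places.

0.256

Apply Bayes' rule: the posterior for each component is proportional to its prior times its likelihood at x.
Since both observations come from the same component, the likelihood for component k is f_k(x₁)·f_k(x₂).
  L_1 = [(1/(4.55·√(2π)))·exp(−(11.9−5.57)²/(2·4.55²)) = 0.087680·exp(-0.96773) = 0.0333134] × [0.0659929] = 0.00219845
  L_2 = [(1/(4.55·√(2π)))·exp(−(11.9−8.88)²/(2·4.55²)) = 0.087680·exp(-0.22027) = 0.0703453] × [0.0876491] = 0.00616571
  L_3 = [(1/(4.55·√(2π)))·exp(−(11.9−11.77)²/(2·4.55²)) = 0.087680·exp(-0.00041) = 0.0876438] × [0.0728481] = 0.00638469
Unnormalised posteriors:
  π_1·L_1 = 0.37 × 0.00219845 = 0.000813425
  π_2·L_2 = 0.44 × 0.00616571 = 0.00271291
  π_3·L_3 = 0.19 × 0.00638469 = 0.00121309
Marginal: 0.000813425 + 0.00271291 + 0.00121309 = 0.00473943
Responsibility of Subgroup 3: 0.00121309 / 0.00473943 ≈ 0.256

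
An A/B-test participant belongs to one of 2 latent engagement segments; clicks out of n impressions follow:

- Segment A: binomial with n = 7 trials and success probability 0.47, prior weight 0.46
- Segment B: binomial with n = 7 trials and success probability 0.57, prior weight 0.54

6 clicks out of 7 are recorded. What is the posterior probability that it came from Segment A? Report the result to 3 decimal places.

Apply Bayes' rule: the posterior for each component is proportional to its prior times its likelihood at x.
Component likelihoods at x = 6 clicks out of 7:
  p_A = C(7,6)·0.47^6·0.53^1 = 7·0.0107792·0.53 = 0.0399909
  p_B = C(7,6)·0.57^6·0.43^1 = 7·0.0342964·0.43 = 0.103232
Unnormalised posteriors:
  w_A·p_A = 0.46 × 0.0399909 = 0.0183958
  w_B·p_B = 0.54 × 0.103232 = 0.0557454
Sum: 0.0183958 + 0.0557454 = 0.0741413
Responsibility of Segment A: 0.0183958 / 0.0741413 ≈ 0.248

0.248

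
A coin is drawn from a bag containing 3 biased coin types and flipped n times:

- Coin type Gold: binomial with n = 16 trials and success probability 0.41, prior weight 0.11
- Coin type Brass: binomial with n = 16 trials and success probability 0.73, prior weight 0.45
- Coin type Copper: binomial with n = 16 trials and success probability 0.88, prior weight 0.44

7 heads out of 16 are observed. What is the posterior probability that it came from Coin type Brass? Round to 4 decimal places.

The responsibility of component k is w_k f_k(x) divided by Σ_j w_j f_j(x).
Binomial probabilities:
  p_Gold = C(16,7)·0.41^7·0.59^9 = 11440·0.00194754·0.008663 = 0.193011
  p_Brass = C(16,7)·0.73^7·0.27^9 = 11440·0.110474·7.6256e-06 = 0.0096374
  p_Copper = C(16,7)·0.88^7·0.12^9 = 11440·0.408676·5.15978e-09 = 2.41233e-05
Prior × likelihood for each component:
  w_Gold·p_Gold = 0.11 × 0.193011 = 0.0212312
  w_Brass·p_Brass = 0.45 × 0.0096374 = 0.00433683
  w_Copper·p_Copper = 0.44 × 2.41233e-05 = 1.06142e-05
Normaliser: 0.0212312 + 0.00433683 + 1.06142e-05 = 0.0255786
So the posterior for Coin type Brass is 0.00433683 / 0.0255786 ≈ 0.1695.

0.1695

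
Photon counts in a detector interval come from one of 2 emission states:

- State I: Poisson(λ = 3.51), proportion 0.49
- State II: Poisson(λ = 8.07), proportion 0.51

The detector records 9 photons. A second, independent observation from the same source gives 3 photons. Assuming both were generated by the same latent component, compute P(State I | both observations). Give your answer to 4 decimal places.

0.2869

Apply Bayes' rule: the posterior for each component is proportional to its prior times its likelihood at x.
Since both observations come from the same component, the likelihood for component k is f_k(x₁)·f_k(x₂).
  f_I = [e^(−3.51)·3.51^9/9! = 0.00666235] × [0.215475] = 0.00143557
  f_II = [e^(−8.07)·8.07^9/9! = 0.125124] × [0.0273976] = 0.00342811
Unnormalised posteriors:
  π_I·f_I = 0.49 × 0.00143557 = 0.000703428
  π_II·f_II = 0.51 × 0.00342811 = 0.00174834
Sum: 0.000703428 + 0.00174834 = 0.00245177
P(State I | data) ≈ 0.2869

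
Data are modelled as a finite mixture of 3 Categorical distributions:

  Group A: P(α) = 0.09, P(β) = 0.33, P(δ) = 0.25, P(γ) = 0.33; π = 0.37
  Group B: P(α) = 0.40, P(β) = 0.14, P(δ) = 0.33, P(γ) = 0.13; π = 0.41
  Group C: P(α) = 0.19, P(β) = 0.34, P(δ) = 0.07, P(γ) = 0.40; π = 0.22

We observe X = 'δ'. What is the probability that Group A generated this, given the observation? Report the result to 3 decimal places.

Posterior ∝ prior × likelihood, so P(k | x) ∝ w_k f_k(x); normalise over all components.
Component likelihoods at x = 'δ':
  L_A = P(δ | comp) = 0.25
  L_B = P(δ | comp) = 0.33
  L_C = P(δ | comp) = 0.07
Unnormalised posteriors:
  w_A·L_A = 0.37 × 0.25 = 0.0925
  w_B·L_B = 0.41 × 0.33 = 0.1353
  w_C·L_C = 0.22 × 0.07 = 0.0154
Normaliser: 0.0925 + 0.1353 + 0.0154 = 0.2432
P(Group A | x) ≈ 0.380

0.380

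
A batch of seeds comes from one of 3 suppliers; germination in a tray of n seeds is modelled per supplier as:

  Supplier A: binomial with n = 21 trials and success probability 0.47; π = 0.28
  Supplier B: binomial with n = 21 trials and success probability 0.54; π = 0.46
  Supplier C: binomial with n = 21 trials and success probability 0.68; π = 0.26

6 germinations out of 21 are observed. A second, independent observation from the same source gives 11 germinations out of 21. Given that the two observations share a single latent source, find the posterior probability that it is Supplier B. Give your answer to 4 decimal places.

The responsibility of component k is P(Z=k) f_k(x) divided by Σ_j P(Z=j) f_j(x).
Since both observations come from the same component, the likelihood for component k is f_k(x₁)·f_k(x₂).
  L_A = [0.0427796] × [0.152497] = 0.00652375
  L_B = [0.0117555] × [0.170347] = 0.00200252
  L_C = [0.000202682] × [0.0570851] = 1.15701e-05
Weight by the priors:
  P(Z=A)·L_A = 0.28 × 0.00652375 = 0.00182665
  P(Z=B)·L_B = 0.46 × 0.00200252 = 0.000921159
  P(Z=C)·L_C = 0.26 × 1.15701e-05 = 3.00823e-06
Denominator: 0.00182665 + 0.000921159 + 3.00823e-06 = 0.00275082
P(Supplier B | x₁,x₂) = 0.000921159 / 0.00275082 ≈ 0.3349

0.3349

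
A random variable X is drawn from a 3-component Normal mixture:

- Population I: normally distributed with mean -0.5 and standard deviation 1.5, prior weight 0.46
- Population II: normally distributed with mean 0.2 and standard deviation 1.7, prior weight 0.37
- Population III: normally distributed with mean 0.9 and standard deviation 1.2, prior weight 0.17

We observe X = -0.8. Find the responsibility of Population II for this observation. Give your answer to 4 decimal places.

0.3418

Posterior ∝ prior × likelihood, so P(k | x) ∝ w_k f_k(x); normalise over all components.
Evaluate each component's likelihood at the observed value:
  f_I = (1/(1.5·√(2π)))·exp(−(-0.8−-0.5)²/(2·1.5²)) = 0.265962·exp(-0.02000) = 0.260695
  f_II = (1/(1.7·√(2π)))·exp(−(-0.8−0.2)²/(2·1.7²)) = 0.234672·exp(-0.17301) = 0.197389
  f_III = (1/(1.2·√(2π)))·exp(−(-0.8−0.9)²/(2·1.2²)) = 0.332452·exp(-1.00347) = 0.121878
Unnormalised posteriors:
  w_I·f_I = 0.46 × 0.260695 = 0.11992
  w_II·f_II = 0.37 × 0.197389 = 0.0730341
  w_III·f_III = 0.17 × 0.121878 = 0.0207193
Evidence: 0.11992 + 0.0730341 + 0.0207193 = 0.213673
P(Population II | data) ≈ 0.3418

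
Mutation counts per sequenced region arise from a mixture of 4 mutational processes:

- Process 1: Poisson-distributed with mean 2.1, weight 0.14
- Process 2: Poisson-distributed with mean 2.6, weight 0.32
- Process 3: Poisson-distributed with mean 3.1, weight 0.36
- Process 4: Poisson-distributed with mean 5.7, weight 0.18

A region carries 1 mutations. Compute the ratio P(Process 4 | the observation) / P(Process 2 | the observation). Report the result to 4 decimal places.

0.0556

The posterior odds equal the prior odds times the likelihood ratio: (P(Z=i)/P(Z=j))·(f_i(x)/f_j(x)).
Component likelihoods at x = 1 mutations:
  L_1 = e^(−2.1)·2.1^1/1! = 0.257158
  L_2 = e^(−2.6)·2.6^1/1! = 0.193111
  L_3 = e^(−3.1)·3.1^1/1! = 0.139653
  L_4 = e^(−5.7)·5.7^1/1! = 0.019072
Odds = (0.18/0.32) × (0.019072/0.193111) = 0.5625 × 0.0987617 ≈ 0.0556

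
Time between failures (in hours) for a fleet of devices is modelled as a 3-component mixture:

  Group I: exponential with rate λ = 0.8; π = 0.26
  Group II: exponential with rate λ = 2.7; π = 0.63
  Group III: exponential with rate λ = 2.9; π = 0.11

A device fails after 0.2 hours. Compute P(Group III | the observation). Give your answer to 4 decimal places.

0.1326

The responsibility of component k is π_k f_k(x) divided by Σ_j π_j f_j(x).
Component likelihoods at x = 0.2 hours:
  p_I = 0.8·e^(−0.8·0.2) = 0.8·e^(−0.1600) = 0.681715
  p_II = 2.7·e^(−2.7·0.2) = 2.7·e^(−0.5400) = 1.57342
  p_III = 2.9·e^(−2.9·0.2) = 2.9·e^(−0.5800) = 1.62371
Weight by the priors:
  π_I·p_I = 0.26 × 0.681715 = 0.177246
  π_II·p_II = 0.63 × 1.57342 = 0.991255
  π_III·p_III = 0.11 × 1.62371 = 0.178608
Denominator: 0.177246 + 0.991255 + 0.178608 = 1.34711
P(Group III | data) = 0.178608 / 1.34711 ≈ 0.1326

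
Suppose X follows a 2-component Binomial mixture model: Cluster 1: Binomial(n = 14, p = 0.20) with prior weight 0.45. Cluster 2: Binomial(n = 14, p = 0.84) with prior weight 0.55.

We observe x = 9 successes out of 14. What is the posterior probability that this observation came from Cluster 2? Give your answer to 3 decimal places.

0.994

The responsibility of component k is P(Z=k) f_k(x) divided by Σ_j P(Z=j) f_j(x).
Binomial probabilities:
  p_1 = C(14,9)·0.20^9·0.80^5 = 2002·5.12e-07·0.32768 = 0.00033588
  p_2 = C(14,9)·0.84^9·0.16^5 = 2002·0.208216·0.000104858 = 0.0437097
Unnormalised posteriors:
  P(Z=1)·p_1 = 0.45 × 0.00033588 = 0.000151146
  P(Z=2)·p_2 = 0.55 × 0.0437097 = 0.0240403
Marginal: 0.000151146 + 0.0240403 = 0.0241915
Responsibility of Cluster 2: 0.0240403 / 0.0241915 ≈ 0.994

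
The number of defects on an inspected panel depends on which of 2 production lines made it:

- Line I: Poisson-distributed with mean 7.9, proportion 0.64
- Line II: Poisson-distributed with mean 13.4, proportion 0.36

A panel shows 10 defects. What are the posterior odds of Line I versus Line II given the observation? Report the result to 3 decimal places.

Only the two components matter; the odds are (π_i f_i(x)) / (π_j f_j(x)).
Component likelihoods at x = 10 defects:
  L_I = 0.0967345
  L_II = 0.0779361
Posterior odds = (π_I·L_I) / (π_II·L_II) = (0.64·0.0967345) / (0.36·0.0779361) = 0.0619101 / 0.028057 ≈ 2.207

2.207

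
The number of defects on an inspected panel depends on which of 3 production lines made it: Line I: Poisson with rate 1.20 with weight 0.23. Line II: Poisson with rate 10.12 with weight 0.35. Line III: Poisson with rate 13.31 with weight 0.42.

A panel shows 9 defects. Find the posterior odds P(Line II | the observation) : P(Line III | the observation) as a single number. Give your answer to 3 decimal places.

The posterior odds equal the prior odds times the likelihood ratio: (π_i/π_j)·(f_i(x)/f_j(x)).
Component likelihoods at x = 9 defects:
  L_I = e^(−1.20)·1.20^9/9! = 4.28267e-06
  L_II = e^(−10.12)·10.12^9/9! = 0.123538
  L_III = e^(−13.31)·13.31^9/9! = 0.0598935
Posterior odds = (π_II·L_II) / (π_III·L_III) = (0.35·0.123538) / (0.42·0.0598935) = 0.0432384 / 0.0251553 ≈ 1.719

1.719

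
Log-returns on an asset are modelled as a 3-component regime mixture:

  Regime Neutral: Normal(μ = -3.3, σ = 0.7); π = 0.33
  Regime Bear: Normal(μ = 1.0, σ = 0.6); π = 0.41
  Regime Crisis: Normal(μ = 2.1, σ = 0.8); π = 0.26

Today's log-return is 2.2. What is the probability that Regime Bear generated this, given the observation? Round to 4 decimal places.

P(component k | x) = P(Z=k)·f_k(x) / marginal(x), where marginal(x) = Σ_j P(Z=j)·f_j(x).
Normal densities:
  p_Neutral = 2.24024e-14
  p_Bear = 0.0899849
  p_Crisis = 0.494797
Unnormalised posteriors:
  P(Z=Neutral)·p_Neutral = 0.33 × 2.24024e-14 = 7.39278e-15
  P(Z=Bear)·p_Bear = 0.41 × 0.0899849 = 0.0368938
  P(Z=Crisis)·p_Crisis = 0.26 × 0.494797 = 0.128647
Evidence: 7.39278e-15 + 0.0368938 + 0.128647 = 0.165541
So the posterior for Regime Bear is 0.0368938 / 0.165541 ≈ 0.2229.

0.2229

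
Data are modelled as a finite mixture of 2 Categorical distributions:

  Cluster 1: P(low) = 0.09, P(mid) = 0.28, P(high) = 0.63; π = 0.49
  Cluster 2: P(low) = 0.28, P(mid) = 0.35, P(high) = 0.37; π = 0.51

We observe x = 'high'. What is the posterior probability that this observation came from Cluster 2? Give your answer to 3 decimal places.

The responsibility of component k is π_k f_k(x) divided by Σ_j π_j f_j(x).
Component likelihoods at x = 'high':
  L_1 = 0.63
  L_2 = 0.37
Multiply by the mixture weights:
  π_1·L_1 = 0.49 × 0.63 = 0.3087
  π_2·L_2 = 0.51 × 0.37 = 0.1887
Normaliser: 0.3087 + 0.1887 = 0.4974
Responsibility of Cluster 2: 0.1887 / 0.4974 ≈ 0.379

0.379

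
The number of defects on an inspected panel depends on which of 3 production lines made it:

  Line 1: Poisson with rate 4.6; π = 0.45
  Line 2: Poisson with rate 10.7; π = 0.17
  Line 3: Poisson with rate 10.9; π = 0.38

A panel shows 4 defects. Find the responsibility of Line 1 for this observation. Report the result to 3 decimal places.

By Bayes' theorem, P(k | x) = w_k f_k(x) / Σ_j w_j f_j(x).
Component likelihoods at x = 4 defects:
  f_1 = 0.187528
  f_2 = 0.0123133
  f_3 = 0.0108564
Prior × likelihood for each component:
  w_1·f_1 = 0.45 × 0.187528 = 0.0843875
  w_2·f_2 = 0.17 × 0.0123133 = 0.00209325
  w_3·f_3 = 0.38 × 0.0108564 = 0.00412542
Normaliser: 0.0843875 + 0.00209325 + 0.00412542 = 0.0906061
Responsibility of Line 1: 0.0843875 / 0.0906061 ≈ 0.931

0.931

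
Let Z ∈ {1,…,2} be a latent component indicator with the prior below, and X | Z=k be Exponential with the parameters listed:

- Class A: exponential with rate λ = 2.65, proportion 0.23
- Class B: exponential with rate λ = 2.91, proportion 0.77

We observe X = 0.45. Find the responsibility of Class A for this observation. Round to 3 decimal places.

0.234

Apply Bayes' rule: the posterior for each component is proportional to its prior times its likelihood at x.
Exponential densities:
  f_A = 0.804173
  f_B = 0.785569
Weight by the priors:
  π_A·f_A = 0.23 × 0.804173 = 0.18496
  π_B·f_B = 0.77 × 0.785569 = 0.604888
Denominator: 0.18496 + 0.604888 = 0.789848
So the posterior for Class A is 0.18496 / 0.789848 ≈ 0.234.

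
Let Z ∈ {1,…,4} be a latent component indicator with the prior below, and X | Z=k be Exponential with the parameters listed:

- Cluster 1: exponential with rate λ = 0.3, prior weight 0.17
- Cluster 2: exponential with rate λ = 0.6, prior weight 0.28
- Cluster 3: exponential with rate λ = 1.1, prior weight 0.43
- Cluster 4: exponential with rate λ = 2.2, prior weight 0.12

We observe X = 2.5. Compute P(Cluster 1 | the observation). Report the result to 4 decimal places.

By Bayes' theorem, P(k | x) = P(Z=k) f_k(x) / Σ_j P(Z=j) f_j(x).
Evaluate each component's likelihood at the observed value:
  L_1 = 0.3·e^(−0.3·2.5) = 0.3·e^(−0.7500) = 0.14171
  L_2 = 0.6·e^(−0.6·2.5) = 0.6·e^(−1.5000) = 0.133878
  L_3 = 1.1·e^(−1.1·2.5) = 1.1·e^(−2.7500) = 0.0703206
  L_4 = 2.2·e^(−2.2·2.5) = 2.2·e^(−5.5000) = 0.0089909
Multiply by the mixture weights:
  P(Z=1)·L_1 = 0.17 × 0.14171 = 0.0240907
  P(Z=2)·L_2 = 0.28 × 0.133878 = 0.0374859
  P(Z=3)·L_3 = 0.43 × 0.0703206 = 0.0302379
  P(Z=4)·L_4 = 0.12 × 0.0089909 = 0.00107891
Normaliser: 0.0240907 + 0.0374859 + 0.0302379 + 0.00107891 = 0.0928933
P(Cluster 1 | x) ≈ 0.2593

0.2593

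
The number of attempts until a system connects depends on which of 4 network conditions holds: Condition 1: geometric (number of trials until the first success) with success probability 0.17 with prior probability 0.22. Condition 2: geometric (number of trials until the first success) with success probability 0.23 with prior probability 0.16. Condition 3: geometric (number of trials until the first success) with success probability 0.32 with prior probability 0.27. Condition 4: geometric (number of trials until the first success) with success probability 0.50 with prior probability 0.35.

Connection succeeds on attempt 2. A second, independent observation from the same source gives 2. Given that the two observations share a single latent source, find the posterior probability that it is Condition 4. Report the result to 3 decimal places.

Posterior ∝ prior × likelihood, so P(k | x) ∝ P(Z=k) f_k(x); normalise over all components.
Since both observations come from the same component, the likelihood for component k is f_k(x₁)·f_k(x₂).
  L_1 = [0.1411] × [0.1411] = 0.0199092
  L_2 = [0.1771] × [0.1771] = 0.0313644
  L_3 = [0.2176] × [0.2176] = 0.0473498
  L_4 = [0.25] × [0.25] = 0.0625
Weight by the priors:
  P(Z=1)·L_1 = 0.22 × 0.0199092 = 0.00438003
  P(Z=2)·L_2 = 0.16 × 0.0313644 = 0.00501831
  P(Z=3)·L_3 = 0.27 × 0.0473498 = 0.0127844
  P(Z=4)·L_4 = 0.35 × 0.0625 = 0.021875
Sum: 0.00438003 + 0.00501831 + 0.0127844 + 0.021875 = 0.0440578
Responsibility of Condition 4: 0.021875 / 0.0440578 ≈ 0.497

0.497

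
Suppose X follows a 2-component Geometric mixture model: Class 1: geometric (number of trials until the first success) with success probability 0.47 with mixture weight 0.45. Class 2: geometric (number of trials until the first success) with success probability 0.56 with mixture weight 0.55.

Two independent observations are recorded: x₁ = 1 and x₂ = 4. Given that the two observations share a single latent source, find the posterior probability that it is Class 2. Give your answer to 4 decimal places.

0.4982

P(component k | x) = π_k·f_k(x) / marginal(x), where marginal(x) = Σ_j π_j·f_j(x).
Since both observations come from the same component, the likelihood for component k is f_k(x₁)·f_k(x₂).
  p_1 = [0.47·(1−0.47)^0 = 0.47·1 = 0.47] × [0.0699722] = 0.0328869
  p_2 = [0.56·(1−0.56)^0 = 0.56·1 = 0.56] × [0.047703] = 0.0267137
Weight by the priors:
  π_1·p_1 = 0.45 × 0.0328869 = 0.0147991
  π_2·p_2 = 0.55 × 0.0267137 = 0.0146925
Evidence: 0.0147991 + 0.0146925 = 0.0294917
So the posterior for Class 2 is 0.0146925 / 0.0294917 ≈ 0.4982.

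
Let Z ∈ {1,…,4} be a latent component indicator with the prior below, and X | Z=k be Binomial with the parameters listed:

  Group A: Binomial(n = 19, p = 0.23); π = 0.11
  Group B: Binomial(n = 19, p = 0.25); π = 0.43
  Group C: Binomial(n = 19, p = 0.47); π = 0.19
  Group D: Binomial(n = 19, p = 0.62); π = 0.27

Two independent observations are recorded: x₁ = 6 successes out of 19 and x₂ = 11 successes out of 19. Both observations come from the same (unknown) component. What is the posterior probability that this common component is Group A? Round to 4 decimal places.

Apply Bayes' rule: the posterior for each component is proportional to its prior times its likelihood at x.
Since both observations come from the same component, the likelihood for component k is f_k(x₁)·f_k(x₂).
  L_A = [C(19,6)·0.23^6·0.77^13 = 27132·0.000148036·0.0334487 = 0.134347] × [0.000889919] = 0.000119558
  L_B = [C(19,6)·0.25^6·0.75^13 = 27132·0.000244141·0.0237573 = 0.157369] × [0.00180405] = 0.000283901
  L_C = [C(19,6)·0.47^6·0.53^13 = 27132·0.0107792·0.000260367 = 0.0761474] × [0.116333] = 0.00885844
  L_D = [C(19,6)·0.62^6·0.38^13 = 27132·0.0568002·3.44498e-06 = 0.00530907] × [0.171] = 0.000907851
Weight by the priors:
  w_A·L_A = 0.11 × 0.000119558 = 1.31514e-05
  w_B·L_B = 0.43 × 0.000283901 = 0.000122077
  w_C·L_C = 0.19 × 0.00885844 = 0.0016831
  w_D·L_D = 0.27 × 0.000907851 = 0.00024512
Denominator: 1.31514e-05 + 0.000122077 + 0.0016831 + 0.00024512 = 0.00206345
Responsibility of Group A: 1.31514e-05 / 0.00206345 ≈ 0.0064

0.0064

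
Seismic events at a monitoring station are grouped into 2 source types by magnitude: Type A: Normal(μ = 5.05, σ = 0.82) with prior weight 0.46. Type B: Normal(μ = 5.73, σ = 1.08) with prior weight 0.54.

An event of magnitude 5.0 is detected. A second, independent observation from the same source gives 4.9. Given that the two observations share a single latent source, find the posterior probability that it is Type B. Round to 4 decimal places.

0.2899

Posterior ∝ prior × likelihood, so P(k | x) ∝ π_k f_k(x); normalise over all components.
Since both observations come from the same component, the likelihood for component k is f_k(x₁)·f_k(x₂).
  p_A = [0.485611] × [0.478443] = 0.232337
  p_B = [0.293952] × [0.274938] = 0.0808187
Weight by the priors:
  π_A·p_A = 0.46 × 0.232337 = 0.106875
  π_B·p_B = 0.54 × 0.0808187 = 0.0436421
Normaliser: 0.106875 + 0.0436421 = 0.150517
P(Type B | x₁,x₂) ≈ 0.2899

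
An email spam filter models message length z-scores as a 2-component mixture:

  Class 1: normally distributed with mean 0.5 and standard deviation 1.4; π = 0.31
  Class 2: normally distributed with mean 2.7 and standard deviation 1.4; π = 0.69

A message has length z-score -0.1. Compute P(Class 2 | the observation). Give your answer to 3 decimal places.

Apply Bayes' rule: the posterior for each component is proportional to its prior times its likelihood at x.
Normal densities:
  f_1 = (1/(1.4·√(2π)))·exp(−(-0.1−0.5)²/(2·1.4²)) = 0.284959·exp(-0.09184) = 0.259955
  f_2 = (1/(1.4·√(2π)))·exp(−(-0.1−2.7)²/(2·1.4²)) = 0.284959·exp(-2.00000) = 0.038565
Unnormalised posteriors:
  π_1·f_1 = 0.31 × 0.259955 = 0.080586
  π_2·f_2 = 0.69 × 0.038565 = 0.0266098
Sum: 0.080586 + 0.0266098 = 0.107196
P(Class 2 | data) ≈ 0.248

0.248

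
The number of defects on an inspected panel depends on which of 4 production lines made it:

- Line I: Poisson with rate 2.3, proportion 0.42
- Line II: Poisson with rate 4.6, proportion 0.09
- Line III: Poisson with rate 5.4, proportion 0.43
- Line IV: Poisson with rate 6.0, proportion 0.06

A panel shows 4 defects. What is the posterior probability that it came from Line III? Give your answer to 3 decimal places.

0.482

P(component k | x) = π_k·f_k(x) / marginal(x), where marginal(x) = Σ_j π_j·f_j(x).
Poisson probabilities:
  L_I = e^(−2.3)·2.3^4/4! = 0.116902
  L_II = e^(−4.6)·4.6^4/4! = 0.187528
  L_III = e^(−5.4)·5.4^4/4! = 0.16002
  L_IV = e^(−6.0)·6.0^4/4! = 0.133853
Multiply by the mixture weights:
  π_I·L_I = 0.42 × 0.116902 = 0.0490989
  π_II·L_II = 0.09 × 0.187528 = 0.0168775
  π_III·L_III = 0.43 × 0.16002 = 0.0688085
  π_IV·L_IV = 0.06 × 0.133853 = 0.00803116
Evidence: 0.0490989 + 0.0168775 + 0.0688085 + 0.00803116 = 0.142816
So the posterior for Line III is 0.0688085 / 0.142816 ≈ 0.482.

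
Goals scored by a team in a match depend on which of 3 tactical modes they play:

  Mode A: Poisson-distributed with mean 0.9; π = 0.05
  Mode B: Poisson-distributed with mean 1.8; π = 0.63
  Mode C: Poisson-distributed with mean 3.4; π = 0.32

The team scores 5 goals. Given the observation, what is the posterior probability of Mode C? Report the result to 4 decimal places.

P(component k | x) = π_k·f_k(x) / marginal(x), where marginal(x) = Σ_j π_j·f_j(x).
Poisson probabilities:
  p_A = e^(−0.9)·0.9^5/5! = 0.00200063
  p_B = e^(−1.8)·1.8^5/5! = 0.0260286
  p_C = e^(−3.4)·3.4^5/5! = 0.126361
Weight by the priors:
  π_A·p_A = 0.05 × 0.00200063 = 0.000100031
  π_B·p_B = 0.63 × 0.0260286 = 0.016398
  π_C·p_C = 0.32 × 0.126361 = 0.0404354
Evidence: 0.000100031 + 0.016398 + 0.0404354 = 0.0569335
P(Mode C | the observation) ≈ 0.7102

0.7102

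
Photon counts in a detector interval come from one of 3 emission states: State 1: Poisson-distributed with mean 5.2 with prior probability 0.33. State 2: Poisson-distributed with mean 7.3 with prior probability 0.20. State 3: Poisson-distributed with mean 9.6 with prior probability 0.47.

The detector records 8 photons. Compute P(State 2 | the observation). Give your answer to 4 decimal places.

The responsibility of component k is w_k f_k(x) divided by Σ_j w_j f_j(x).
Evaluate each component's likelihood at the observed value:
  f_1 = e^(−5.2)·5.2^8/8! = 0.0731434
  f_2 = e^(−7.3)·7.3^8/8! = 0.135118
  f_3 = e^(−9.6)·9.6^8/8! = 0.121178
Weight by the priors:
  w_1·f_1 = 0.33 × 0.0731434 = 0.0241373
  w_2·f_2 = 0.20 × 0.135118 = 0.0270236
  w_3·f_3 = 0.47 × 0.121178 = 0.0569535
Evidence: 0.0241373 + 0.0270236 + 0.0569535 = 0.108114
So the posterior for State 2 is 0.0270236 / 0.108114 ≈ 0.2500.

0.2500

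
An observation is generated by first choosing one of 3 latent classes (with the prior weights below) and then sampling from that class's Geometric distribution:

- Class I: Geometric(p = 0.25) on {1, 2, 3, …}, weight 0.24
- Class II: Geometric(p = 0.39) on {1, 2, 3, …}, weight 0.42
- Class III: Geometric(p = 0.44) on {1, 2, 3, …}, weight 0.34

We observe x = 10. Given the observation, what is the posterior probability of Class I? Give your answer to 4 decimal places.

The responsibility of component k is π_k f_k(x) divided by Σ_j π_j f_j(x).
Component likelihoods at x = 10:
  p_I = 0.0187712
  p_II = 0.00456072
  p_III = 0.00238311
Prior × likelihood for each component:
  π_I·p_I = 0.24 × 0.0187712 = 0.00450508
  π_II·p_II = 0.42 × 0.00456072 = 0.0019155
  π_III·p_III = 0.34 × 0.00238311 = 0.000810259
Denominator: 0.00450508 + 0.0019155 + 0.000810259 = 0.00723084
P(Class I | the observation) ≈ 0.6230

0.6230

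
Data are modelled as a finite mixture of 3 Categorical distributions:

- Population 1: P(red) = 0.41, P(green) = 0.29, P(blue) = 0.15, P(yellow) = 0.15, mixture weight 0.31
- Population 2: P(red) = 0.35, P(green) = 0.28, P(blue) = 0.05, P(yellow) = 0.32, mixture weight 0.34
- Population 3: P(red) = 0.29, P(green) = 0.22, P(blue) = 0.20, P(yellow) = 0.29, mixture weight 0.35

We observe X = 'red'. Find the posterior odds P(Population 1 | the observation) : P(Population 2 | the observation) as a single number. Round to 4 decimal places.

1.0681

Since P(k|x) ∝ w_k f_k(x), the posterior odds are w_i f_i(x) / (w_j f_j(x)).
Evaluate each component's likelihood at the observed value:
  L_1 = P(red | comp) = 0.41
  L_2 = P(red | comp) = 0.35
  L_3 = P(red | comp) = 0.29
Posterior odds = (w_1·L_1) / (w_2·L_2) = (0.31·0.41) / (0.34·0.35) = 0.1271 / 0.119 ≈ 1.0681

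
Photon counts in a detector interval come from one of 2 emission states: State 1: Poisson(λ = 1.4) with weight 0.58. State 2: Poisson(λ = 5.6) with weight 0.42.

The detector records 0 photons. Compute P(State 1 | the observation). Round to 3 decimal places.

0.989

Posterior ∝ prior × likelihood, so P(k | x) ∝ π_k f_k(x); normalise over all components.
Poisson probabilities:
  p_1 = e^(−1.4)·1.4^0/0! = 0.246597
  p_2 = e^(−5.6)·5.6^0/0! = 0.00369786
Multiply by the mixture weights:
  π_1·p_1 = 0.58 × 0.246597 = 0.143026
  π_2·p_2 = 0.42 × 0.00369786 = 0.0015531
Marginal: 0.143026 + 0.0015531 = 0.144579
Responsibility of State 1: 0.143026 / 0.144579 ≈ 0.989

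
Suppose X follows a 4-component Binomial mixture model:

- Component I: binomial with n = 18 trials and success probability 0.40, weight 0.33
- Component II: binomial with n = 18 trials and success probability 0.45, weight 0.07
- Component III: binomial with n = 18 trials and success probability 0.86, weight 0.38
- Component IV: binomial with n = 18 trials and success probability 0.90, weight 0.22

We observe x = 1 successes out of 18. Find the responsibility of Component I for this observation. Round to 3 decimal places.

Apply Bayes' rule: the posterior for each component is proportional to its prior times its likelihood at x.
Binomial probabilities:
  f_I = 0.00121872
  f_II = 0.000312357
  f_III = 4.72006e-14
  f_IV = 1.62e-16
Weight by the priors:
  P(Z=I)·f_I = 0.33 × 0.00121872 = 0.000402177
  P(Z=II)·f_II = 0.07 × 0.000312357 = 2.1865e-05
  P(Z=III)·f_III = 0.38 × 4.72006e-14 = 1.79362e-14
  P(Z=IV)·f_IV = 0.22 × 1.62e-16 = 3.564e-17
Evidence: 0.000402177 + 2.1865e-05 + 1.79362e-14 + 3.564e-17 = 0.000424042
P(Component I | x) ≈ 0.948

0.948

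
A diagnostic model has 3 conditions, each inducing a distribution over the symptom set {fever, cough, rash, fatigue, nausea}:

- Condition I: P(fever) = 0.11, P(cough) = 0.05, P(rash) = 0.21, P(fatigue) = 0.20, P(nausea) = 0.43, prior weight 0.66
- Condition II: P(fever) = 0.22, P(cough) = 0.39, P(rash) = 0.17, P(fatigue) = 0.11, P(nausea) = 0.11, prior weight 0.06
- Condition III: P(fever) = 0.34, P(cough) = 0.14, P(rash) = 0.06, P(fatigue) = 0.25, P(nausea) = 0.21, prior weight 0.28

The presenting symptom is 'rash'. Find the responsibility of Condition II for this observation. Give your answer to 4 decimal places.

0.0616

Apply Bayes' rule: the posterior for each component is proportional to its prior times its likelihood at x.
Categorical probabilities:
  f_I = P(rash | comp) = 0.21
  f_II = P(rash | comp) = 0.17
  f_III = P(rash | comp) = 0.06
Weight by the priors:
  π_I·f_I = 0.66 × 0.21 = 0.1386
  π_II·f_II = 0.06 × 0.17 = 0.0102
  π_III·f_III = 0.28 × 0.06 = 0.0168
Sum: 0.1386 + 0.0102 + 0.0168 = 0.1656
P(Condition II | 'rash') ≈ 0.0616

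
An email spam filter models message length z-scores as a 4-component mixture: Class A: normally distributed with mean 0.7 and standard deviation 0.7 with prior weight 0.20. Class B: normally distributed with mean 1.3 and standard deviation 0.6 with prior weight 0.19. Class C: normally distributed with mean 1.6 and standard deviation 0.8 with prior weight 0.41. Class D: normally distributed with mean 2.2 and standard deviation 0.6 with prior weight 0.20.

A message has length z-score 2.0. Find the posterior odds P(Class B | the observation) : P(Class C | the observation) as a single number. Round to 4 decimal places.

0.3545

Posterior odds = (w_i f_i(x)) / (w_j f_j(x)); the normalising sum cancels.
Normal densities:
  p_A = 0.101596
  p_B = 0.336664
  p_C = 0.440082
  p_D = 0.628972
0.0639663 / 0.180433 ≈ 0.3545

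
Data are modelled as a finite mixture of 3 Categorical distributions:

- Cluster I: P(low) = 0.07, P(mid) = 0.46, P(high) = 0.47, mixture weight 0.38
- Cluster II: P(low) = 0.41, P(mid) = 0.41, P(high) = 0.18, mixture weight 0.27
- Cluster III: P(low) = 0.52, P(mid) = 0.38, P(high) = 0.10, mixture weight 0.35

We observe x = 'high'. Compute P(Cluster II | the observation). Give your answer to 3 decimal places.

0.185

The responsibility of component k is π_k f_k(x) divided by Σ_j π_j f_j(x).
Categorical probabilities:
  L_I = P(high | comp) = 0.47
  L_II = P(high | comp) = 0.18
  L_III = P(high | comp) = 0.10
Weight by the priors:
  π_I·L_I = 0.38 × 0.47 = 0.1786
  π_II·L_II = 0.27 × 0.18 = 0.0486
  π_III·L_III = 0.35 × 0.1 = 0.035
Sum: 0.1786 + 0.0486 + 0.035 = 0.2622
So the posterior for Cluster II is 0.0486 / 0.2622 ≈ 0.185.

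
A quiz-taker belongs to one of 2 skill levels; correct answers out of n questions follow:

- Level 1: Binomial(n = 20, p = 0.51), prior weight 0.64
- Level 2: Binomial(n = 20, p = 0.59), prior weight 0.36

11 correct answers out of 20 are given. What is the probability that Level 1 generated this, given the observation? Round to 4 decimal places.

0.6403

P(component k | x) = w_k·f_k(x) / marginal(x), where marginal(x) = Σ_j w_j·f_j(x).
Component likelihoods at x = 11 correct answers out of 20:
  p_1 = C(20,11)·0.51^11·0.49^9 = 167960·0.000607116·0.00162841 = 0.166051
  p_2 = C(20,11)·0.59^11·0.41^9 = 167960·0.00301559·0.000327382 = 0.165818
Unnormalised posteriors:
  w_1·p_1 = 0.64 × 0.166051 = 0.106273
  w_2·p_2 = 0.36 × 0.165818 = 0.0596946
Normaliser: 0.106273 + 0.0596946 = 0.165968
Responsibility of Level 1: 0.106273 / 0.165968 ≈ 0.6403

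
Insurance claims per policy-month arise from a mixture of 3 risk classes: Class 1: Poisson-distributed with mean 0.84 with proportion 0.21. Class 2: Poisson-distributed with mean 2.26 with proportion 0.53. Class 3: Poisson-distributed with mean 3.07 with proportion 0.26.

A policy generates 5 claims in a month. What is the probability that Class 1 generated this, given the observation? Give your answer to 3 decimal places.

0.006

By Bayes' theorem, P(k | x) = π_k f_k(x) / Σ_j π_j f_j(x).
Evaluate each component's likelihood at the observed value:
  p_1 = 0.00150455
  p_2 = 0.0512691
  p_3 = 0.105494
Weight by the priors:
  π_1·p_1 = 0.21 × 0.00150455 = 0.000315956
  π_2·p_2 = 0.53 × 0.0512691 = 0.0271726
  π_3·p_3 = 0.26 × 0.105494 = 0.0274284
Denominator: 0.000315956 + 0.0271726 + 0.0274284 = 0.0549169
Responsibility of Class 1: 0.000315956 / 0.0549169 ≈ 0.006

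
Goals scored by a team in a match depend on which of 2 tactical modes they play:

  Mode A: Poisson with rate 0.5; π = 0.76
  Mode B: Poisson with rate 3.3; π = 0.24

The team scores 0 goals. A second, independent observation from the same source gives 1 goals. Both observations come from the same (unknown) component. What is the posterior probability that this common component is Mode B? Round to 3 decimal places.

0.008

Apply Bayes' rule: the posterior for each component is proportional to its prior times its likelihood at x.
Since both observations come from the same component, the likelihood for component k is f_k(x₁)·f_k(x₂).
  p_A = [0.606531] × [0.303265] = 0.18394
  p_B = [0.0368832] × [0.121714] = 0.00448921
Unnormalised posteriors:
  P(Z=A)·p_A = 0.76 × 0.18394 = 0.139794
  P(Z=B)·p_B = 0.24 × 0.00448921 = 0.00107741
Denominator: 0.139794 + 0.00107741 = 0.140872
Responsibility of Mode B: 0.00107741 / 0.140872 ≈ 0.008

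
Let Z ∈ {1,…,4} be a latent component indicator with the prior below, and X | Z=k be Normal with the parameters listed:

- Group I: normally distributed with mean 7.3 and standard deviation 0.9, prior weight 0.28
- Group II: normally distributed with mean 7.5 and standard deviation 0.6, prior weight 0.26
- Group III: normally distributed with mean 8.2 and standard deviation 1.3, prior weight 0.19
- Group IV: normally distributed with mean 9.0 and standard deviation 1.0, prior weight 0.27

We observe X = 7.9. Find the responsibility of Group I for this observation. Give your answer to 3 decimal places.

By Bayes' theorem, P(k | x) = w_k f_k(x) / Σ_j w_j f_j(x).
Normal densities:
  L_I = (1/(0.9·√(2π)))·exp(−(7.9−7.3)²/(2·0.9²)) = 0.443269·exp(-0.22222) = 0.354942
  L_II = (1/(0.6·√(2π)))·exp(−(7.9−7.5)²/(2·0.6²)) = 0.664904·exp(-0.22222) = 0.532413
  L_III = (1/(1.3·√(2π)))·exp(−(7.9−8.2)²/(2·1.3²)) = 0.306879·exp(-0.02663) = 0.298815
  L_IV = (1/(1.0·√(2π)))·exp(−(7.9−9.0)²/(2·1.0²)) = 0.398942·exp(-0.60500) = 0.217852
Prior × likelihood for each component:
  w_I·L_I = 0.28 × 0.354942 = 0.0993838
  w_II·L_II = 0.26 × 0.532413 = 0.138427
  w_III·L_III = 0.19 × 0.298815 = 0.0567749
  w_IV·L_IV = 0.27 × 0.217852 = 0.0588201
Sum: 0.0993838 + 0.138427 + 0.0567749 + 0.0588201 = 0.353406
P(Group I | data) = 0.0993838 / 0.353406 ≈ 0.281

0.281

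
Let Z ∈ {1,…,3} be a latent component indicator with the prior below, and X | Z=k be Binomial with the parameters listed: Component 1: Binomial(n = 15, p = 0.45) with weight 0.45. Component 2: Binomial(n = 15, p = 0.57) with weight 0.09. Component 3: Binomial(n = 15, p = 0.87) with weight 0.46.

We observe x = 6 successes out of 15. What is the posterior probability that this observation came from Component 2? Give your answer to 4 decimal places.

P(component k | x) = P(Z=k)·f_k(x) / marginal(x), where marginal(x) = Σ_j P(Z=j)·f_j(x).
Component likelihoods at x = 6 successes out of 15:
  L_1 = 0.191401
  L_2 = 0.0862719
  L_3 = 2.30149e-05
Prior × likelihood for each component:
  P(Z=1)·L_1 = 0.45 × 0.191401 = 0.0861303
  P(Z=2)·L_2 = 0.09 × 0.0862719 = 0.00776447
  P(Z=3)·L_3 = 0.46 × 2.30149e-05 = 1.05869e-05
Normaliser: 0.0861303 + 0.00776447 + 1.05869e-05 = 0.0939053
P(Component 2 | x) = 0.00776447 / 0.0939053 ≈ 0.0827

0.0827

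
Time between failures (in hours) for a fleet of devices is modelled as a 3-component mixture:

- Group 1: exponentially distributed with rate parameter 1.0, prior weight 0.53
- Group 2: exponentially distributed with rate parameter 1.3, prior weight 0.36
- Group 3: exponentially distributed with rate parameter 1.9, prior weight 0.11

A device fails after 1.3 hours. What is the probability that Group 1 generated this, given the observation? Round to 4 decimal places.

Apply Bayes' rule: the posterior for each component is proportional to its prior times its likelihood at x.
Component likelihoods at x = 1.3 hours:
  f_1 = 0.272532
  f_2 = 0.239875
  f_3 = 0.160711
Multiply by the mixture weights:
  P(Z=1)·f_1 = 0.53 × 0.272532 = 0.144442
  P(Z=2)·f_2 = 0.36 × 0.239875 = 0.0863551
  P(Z=3)·f_3 = 0.11 × 0.160711 = 0.0176782
Evidence: 0.144442 + 0.0863551 + 0.0176782 = 0.248475
P(Group 1 | 1.3 hours) = 0.144442 / 0.248475 ≈ 0.5813

0.5813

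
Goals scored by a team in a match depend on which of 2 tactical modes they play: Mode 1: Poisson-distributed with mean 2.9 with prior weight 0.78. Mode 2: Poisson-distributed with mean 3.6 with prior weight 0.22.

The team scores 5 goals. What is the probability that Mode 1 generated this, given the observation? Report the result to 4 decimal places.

0.7078

Apply Bayes' rule: the posterior for each component is proportional to its prior times its likelihood at x.
Poisson probabilities:
  p_1 = e^(−2.9)·2.9^5/5! = 0.0940491
  p_2 = e^(−3.6)·3.6^5/5! = 0.13768
Prior × likelihood for each component:
  π_1·p_1 = 0.78 × 0.0940491 = 0.0733583
  π_2·p_2 = 0.22 × 0.13768 = 0.0302896
Evidence: 0.0733583 + 0.0302896 = 0.103648
P(Mode 1 | x) = 0.0733583 / 0.103648 ≈ 0.7078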